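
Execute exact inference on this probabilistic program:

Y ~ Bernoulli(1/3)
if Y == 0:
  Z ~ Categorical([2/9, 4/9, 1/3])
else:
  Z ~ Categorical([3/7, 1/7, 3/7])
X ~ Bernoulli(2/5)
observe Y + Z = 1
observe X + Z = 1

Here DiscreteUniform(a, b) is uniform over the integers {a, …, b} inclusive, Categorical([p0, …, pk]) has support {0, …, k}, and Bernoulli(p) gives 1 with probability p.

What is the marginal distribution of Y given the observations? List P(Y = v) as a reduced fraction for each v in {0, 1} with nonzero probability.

P(Y=0) = 28/37, P(Y=1) = 9/37

Enumerate traces; 2 have nonzero weight after conditioning:
  (Y=0, Z=1, X=0) weight 8/45
  (Y=1, Z=0, X=1) weight 2/35
Group by Y:
  weight(Y=0) = 8/45
  weight(Y=1) = 2/35
Total weight = 8/45 + 2/35 = 74/315
P(Y=0 | obs) = 8/45 / 74/315 = 28/37
P(Y=1 | obs) = 2/35 / 74/315 = 9/37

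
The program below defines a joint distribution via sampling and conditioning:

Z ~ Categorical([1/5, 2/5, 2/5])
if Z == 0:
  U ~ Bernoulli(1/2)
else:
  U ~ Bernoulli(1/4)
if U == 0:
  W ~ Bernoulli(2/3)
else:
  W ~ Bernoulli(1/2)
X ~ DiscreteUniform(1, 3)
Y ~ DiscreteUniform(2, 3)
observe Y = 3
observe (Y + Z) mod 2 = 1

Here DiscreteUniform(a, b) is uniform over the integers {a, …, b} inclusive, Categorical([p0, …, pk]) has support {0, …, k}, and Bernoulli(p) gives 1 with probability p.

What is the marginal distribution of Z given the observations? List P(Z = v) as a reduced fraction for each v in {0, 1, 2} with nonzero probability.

Enumerate traces; 24 have nonzero weight after conditioning:
  (Z=0, U=0, W=0, X=1, Y=3) weight 1/180
  (Z=0, U=0, W=0, X=2, Y=3) weight 1/180
  (Z=0, U=0, W=0, X=3, Y=3) weight 1/180
  (Z=0, U=0, W=1, X=1, Y=3) weight 1/90
  (Z=0, U=0, W=1, X=2, Y=3) weight 1/90
  (Z=0, U=0, W=1, X=3, Y=3) weight 1/90
  (Z=0, U=1, W=0, X=1, Y=3) weight 1/120
  (Z=0, U=1, W=0, X=2, Y=3) weight 1/120
  (Z=2, U=0, W=0, X=1, Y=3) weight 1/60
  … 15 more
Group by Z:
  weight(Z=0) = 1/10
  weight(Z=2) = 1/5
Total weight = 1/10 + 1/5 = 3/10
P(Z=0 | obs) = 1/10 / 3/10 = 1/3
P(Z=2 | obs) = 1/5 / 3/10 = 2/3

P(Z=0) = 1/3, P(Z=2) = 2/3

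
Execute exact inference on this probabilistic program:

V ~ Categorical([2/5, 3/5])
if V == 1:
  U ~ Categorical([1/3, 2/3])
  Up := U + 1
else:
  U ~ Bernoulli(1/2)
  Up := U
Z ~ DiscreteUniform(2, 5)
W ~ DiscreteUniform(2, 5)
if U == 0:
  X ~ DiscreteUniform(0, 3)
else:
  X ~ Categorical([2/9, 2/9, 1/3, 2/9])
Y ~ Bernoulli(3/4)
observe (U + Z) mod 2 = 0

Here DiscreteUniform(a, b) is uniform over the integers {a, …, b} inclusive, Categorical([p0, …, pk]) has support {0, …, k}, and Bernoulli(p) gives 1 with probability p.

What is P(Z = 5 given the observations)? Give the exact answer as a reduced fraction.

Enumerate traces; 256 have nonzero weight after conditioning:
  (V=0, U=0, Z=2, W=2, X=0, Y=0) weight 1/1280
  (V=0, U=0, Z=2, W=2, X=0, Y=1) weight 3/1280
  (V=0, U=0, Z=2, W=2, X=1, Y=0) weight 1/1280
  (V=0, U=0, Z=2, W=2, X=1, Y=1) weight 3/1280
  (V=0, U=0, Z=2, W=2, X=2, Y=0) weight 1/1280
  (V=0, U=0, Z=2, W=2, X=2, Y=1) weight 3/1280
  (V=0, U=0, Z=2, W=2, X=3, Y=0) weight 1/1280
  (V=0, U=0, Z=2, W=2, X=3, Y=1) weight 3/1280
  (V=0, U=0, Z=4, W=2, X=0, Y=0) weight 1/1280
  (V=0, U=1, Z=3, W=2, X=0, Y=0) weight 1/1440
  … 246 more
Group by Z:
  weight(Z=2) = 1/10
  weight(Z=3) = 3/20
  weight(Z=4) = 1/10
  weight(Z=5) = 3/20
Total weight = 1/10 + 3/20 + 1/10 + 3/20 = 1/2
P(Z=2 | obs) = 1/10 / 1/2 = 1/5
P(Z=3 | obs) = 3/20 / 1/2 = 3/10
P(Z=4 | obs) = 1/10 / 1/2 = 1/5
P(Z=5 | obs) = 3/20 / 1/2 = 3/10

P(Z = 5 | obs) = 3/10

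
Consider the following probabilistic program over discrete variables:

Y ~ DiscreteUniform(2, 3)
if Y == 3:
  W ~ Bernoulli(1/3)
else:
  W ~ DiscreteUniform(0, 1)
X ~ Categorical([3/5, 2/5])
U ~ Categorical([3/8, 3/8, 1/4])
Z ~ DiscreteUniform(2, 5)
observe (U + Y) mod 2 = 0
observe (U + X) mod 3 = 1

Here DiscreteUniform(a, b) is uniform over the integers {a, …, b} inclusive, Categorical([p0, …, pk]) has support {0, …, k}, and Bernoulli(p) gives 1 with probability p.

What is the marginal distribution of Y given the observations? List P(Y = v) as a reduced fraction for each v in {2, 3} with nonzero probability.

Enumerate traces; 16 have nonzero weight after conditioning:
  (Y=2, W=0, X=1, U=0, Z=2) weight 3/320
  (Y=2, W=0, X=1, U=0, Z=3) weight 3/320
  (Y=2, W=0, X=1, U=0, Z=4) weight 3/320
  (Y=2, W=0, X=1, U=0, Z=5) weight 3/320
  (Y=2, W=1, X=1, U=0, Z=2) weight 3/320
  (Y=2, W=1, X=1, U=0, Z=3) weight 3/320
  (Y=2, W=1, X=1, U=0, Z=4) weight 3/320
  (Y=2, W=1, X=1, U=0, Z=5) weight 3/320
  (Y=3, W=0, X=0, U=1, Z=2) weight 3/160
  … 7 more
Group by Y:
  weight(Y=2) = 3/40
  weight(Y=3) = 9/80
Total weight = 3/40 + 9/80 = 3/16
P(Y=2 | obs) = 3/40 / 3/16 = 2/5
P(Y=3 | obs) = 9/80 / 3/16 = 3/5

P(Y=2) = 2/5, P(Y=3) = 3/5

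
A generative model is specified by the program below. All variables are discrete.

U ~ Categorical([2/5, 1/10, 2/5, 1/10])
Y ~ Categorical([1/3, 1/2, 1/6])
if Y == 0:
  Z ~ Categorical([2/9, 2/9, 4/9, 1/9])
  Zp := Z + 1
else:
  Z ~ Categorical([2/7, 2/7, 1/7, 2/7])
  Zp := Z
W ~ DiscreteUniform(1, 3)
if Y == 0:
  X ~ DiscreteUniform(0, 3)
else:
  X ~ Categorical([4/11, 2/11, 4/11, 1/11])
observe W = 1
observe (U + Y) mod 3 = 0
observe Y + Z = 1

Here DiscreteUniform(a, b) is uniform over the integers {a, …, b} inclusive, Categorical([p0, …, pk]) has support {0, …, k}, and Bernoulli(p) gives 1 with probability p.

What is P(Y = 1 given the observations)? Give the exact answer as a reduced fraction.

P(Y = 1 | obs) = 54/89

Enumerate traces; 12 have nonzero weight after conditioning:
  (U=0, Y=0, Z=1, W=1, X=0) weight 1/405
  (U=0, Y=0, Z=1, W=1, X=1) weight 1/405
  (U=0, Y=0, Z=1, W=1, X=2) weight 1/405
  (U=0, Y=0, Z=1, W=1, X=3) weight 1/405
  (U=2, Y=1, Z=0, W=1, X=0) weight 8/1155
  (U=2, Y=1, Z=0, W=1, X=1) weight 4/1155
  (U=2, Y=1, Z=0, W=1, X=2) weight 8/1155
  (U=2, Y=1, Z=0, W=1, X=3) weight 2/1155
  … 4 more
Group by Y:
  weight(Y=0) = 1/81
  weight(Y=1) = 2/105
Total weight = 1/81 + 2/105 = 89/2835
P(Y=0 | obs) = 1/81 / 89/2835 = 35/89
P(Y=1 | obs) = 2/105 / 89/2835 = 54/89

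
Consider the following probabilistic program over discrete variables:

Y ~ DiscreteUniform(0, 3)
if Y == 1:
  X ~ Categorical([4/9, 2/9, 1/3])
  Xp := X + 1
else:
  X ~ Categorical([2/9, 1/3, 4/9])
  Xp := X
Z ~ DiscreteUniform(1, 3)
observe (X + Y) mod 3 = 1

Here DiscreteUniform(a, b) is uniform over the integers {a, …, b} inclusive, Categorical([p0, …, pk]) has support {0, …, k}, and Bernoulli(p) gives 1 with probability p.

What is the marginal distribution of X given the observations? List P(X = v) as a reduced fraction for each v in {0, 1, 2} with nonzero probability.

Enumerate traces; 12 have nonzero weight after conditioning:
  (Y=0, X=1, Z=1) weight 1/36
  (Y=0, X=1, Z=2) weight 1/36
  (Y=0, X=1, Z=3) weight 1/36
  (Y=1, X=0, Z=1) weight 1/27
  (Y=1, X=0, Z=2) weight 1/27
  (Y=1, X=0, Z=3) weight 1/27
  (Y=2, X=2, Z=1) weight 1/27
  (Y=2, X=2, Z=2) weight 1/27
  … 4 more
Group by X:
  weight(X=0) = 1/9
  weight(X=1) = 1/6
  weight(X=2) = 1/9
Total weight = 1/9 + 1/6 + 1/9 = 7/18
P(X=0 | obs) = 1/9 / 7/18 = 2/7
P(X=1 | obs) = 1/6 / 7/18 = 3/7
P(X=2 | obs) = 1/9 / 7/18 = 2/7

P(X=0) = 2/7, P(X=1) = 3/7, P(X=2) = 2/7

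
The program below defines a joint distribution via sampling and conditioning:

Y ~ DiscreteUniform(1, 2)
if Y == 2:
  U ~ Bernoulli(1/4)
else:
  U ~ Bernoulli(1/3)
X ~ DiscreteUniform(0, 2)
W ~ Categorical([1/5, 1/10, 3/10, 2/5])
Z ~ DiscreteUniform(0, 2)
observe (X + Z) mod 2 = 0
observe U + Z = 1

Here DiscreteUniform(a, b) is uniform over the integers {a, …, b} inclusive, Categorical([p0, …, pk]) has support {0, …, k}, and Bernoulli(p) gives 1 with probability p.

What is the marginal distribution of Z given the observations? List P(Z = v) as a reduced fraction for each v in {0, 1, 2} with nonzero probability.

Enumerate traces; 24 have nonzero weight after conditioning:
  (Y=1, U=0, X=1, W=0, Z=1) weight 1/135
  (Y=1, U=0, X=1, W=1, Z=1) weight 1/270
  (Y=1, U=0, X=1, W=2, Z=1) weight 1/90
  (Y=1, U=0, X=1, W=3, Z=1) weight 2/135
  (Y=1, U=1, X=0, W=0, Z=0) weight 1/270
  (Y=1, U=1, X=0, W=1, Z=0) weight 1/540
  (Y=1, U=1, X=0, W=2, Z=0) weight 1/180
  (Y=1, U=1, X=0, W=3, Z=0) weight 1/135
  … 16 more
Group by Z:
  weight(Z=0) = 7/108
  weight(Z=1) = 17/216
Total weight = 7/108 + 17/216 = 31/216
P(Z=0 | obs) = 7/108 / 31/216 = 14/31
P(Z=1 | obs) = 17/216 / 31/216 = 17/31

P(Z=0) = 14/31, P(Z=1) = 17/31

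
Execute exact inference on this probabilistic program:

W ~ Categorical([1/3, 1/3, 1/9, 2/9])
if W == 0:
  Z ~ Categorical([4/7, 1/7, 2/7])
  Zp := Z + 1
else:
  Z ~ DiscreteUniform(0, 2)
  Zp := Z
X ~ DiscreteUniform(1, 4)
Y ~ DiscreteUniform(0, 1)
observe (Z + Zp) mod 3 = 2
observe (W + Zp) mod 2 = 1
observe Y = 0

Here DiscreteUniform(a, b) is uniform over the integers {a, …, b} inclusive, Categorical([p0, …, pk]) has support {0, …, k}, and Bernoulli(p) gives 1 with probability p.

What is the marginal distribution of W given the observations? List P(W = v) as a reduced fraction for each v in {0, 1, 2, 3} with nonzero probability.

Enumerate traces; 8 have nonzero weight after conditioning:
  (W=0, Z=2, X=1, Y=0) weight 1/84
  (W=0, Z=2, X=2, Y=0) weight 1/84
  (W=0, Z=2, X=3, Y=0) weight 1/84
  (W=0, Z=2, X=4, Y=0) weight 1/84
  (W=2, Z=1, X=1, Y=0) weight 1/216
  (W=2, Z=1, X=2, Y=0) weight 1/216
  (W=2, Z=1, X=3, Y=0) weight 1/216
  (W=2, Z=1, X=4, Y=0) weight 1/216
Group by W:
  weight(W=0) = 1/21
  weight(W=2) = 1/54
Total weight = 1/21 + 1/54 = 25/378
P(W=0 | obs) = 1/21 / 25/378 = 18/25
P(W=2 | obs) = 1/54 / 25/378 = 7/25

P(W=0) = 18/25, P(W=2) = 7/25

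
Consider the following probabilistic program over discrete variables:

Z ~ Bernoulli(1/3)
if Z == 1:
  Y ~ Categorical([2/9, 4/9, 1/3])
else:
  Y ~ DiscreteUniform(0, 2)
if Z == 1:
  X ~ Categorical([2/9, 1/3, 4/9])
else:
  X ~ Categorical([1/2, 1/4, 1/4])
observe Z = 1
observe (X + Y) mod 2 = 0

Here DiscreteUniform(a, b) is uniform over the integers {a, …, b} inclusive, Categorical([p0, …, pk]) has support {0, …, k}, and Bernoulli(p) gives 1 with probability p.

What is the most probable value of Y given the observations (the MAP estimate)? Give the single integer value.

argmax_v P(Y = v | obs) = 2

Enumerate traces; 5 have nonzero weight after conditioning:
  (Z=1, Y=0, X=0) weight 4/243
  (Z=1, Y=0, X=2) weight 8/243
  (Z=1, Y=1, X=1) weight 4/81
  (Z=1, Y=2, X=0) weight 2/81
  (Z=1, Y=2, X=2) weight 4/81
Group by Y:
  weight(Y=0) = 4/81
  weight(Y=1) = 4/81
  weight(Y=2) = 2/27
Total weight = 4/81 + 4/81 + 2/27 = 14/81
P(Y=0 | obs) = 4/81 / 14/81 = 2/7
P(Y=1 | obs) = 4/81 / 14/81 = 2/7
P(Y=2 | obs) = 2/27 / 14/81 = 3/7
argmax = 2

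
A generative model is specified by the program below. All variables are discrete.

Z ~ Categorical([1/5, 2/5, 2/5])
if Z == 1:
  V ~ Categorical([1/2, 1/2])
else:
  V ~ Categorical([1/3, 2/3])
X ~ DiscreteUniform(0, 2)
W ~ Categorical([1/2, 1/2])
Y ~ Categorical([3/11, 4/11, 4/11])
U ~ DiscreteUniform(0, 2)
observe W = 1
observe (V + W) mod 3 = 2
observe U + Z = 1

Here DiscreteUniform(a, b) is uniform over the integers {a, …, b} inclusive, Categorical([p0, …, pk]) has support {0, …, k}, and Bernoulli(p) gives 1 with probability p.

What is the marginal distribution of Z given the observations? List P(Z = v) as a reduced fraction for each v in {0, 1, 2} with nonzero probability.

P(Z=0) = 2/5, P(Z=1) = 3/5

Enumerate traces; 18 have nonzero weight after conditioning:
  (Z=0, V=1, X=0, W=1, Y=0, U=1) weight 1/495
  (Z=0, V=1, X=0, W=1, Y=1, U=1) weight 4/1485
  (Z=0, V=1, X=0, W=1, Y=2, U=1) weight 4/1485
  (Z=0, V=1, X=1, W=1, Y=0, U=1) weight 1/495
  (Z=0, V=1, X=1, W=1, Y=1, U=1) weight 4/1485
  (Z=0, V=1, X=1, W=1, Y=2, U=1) weight 4/1485
  (Z=0, V=1, X=2, W=1, Y=0, U=1) weight 1/495
  (Z=0, V=1, X=2, W=1, Y=1, U=1) weight 4/1485
  (Z=1, V=1, X=0, W=1, Y=0, U=0) weight 1/330
  … 9 more
Group by Z:
  weight(Z=0) = 1/45
  weight(Z=1) = 1/30
Total weight = 1/45 + 1/30 = 1/18
P(Z=0 | obs) = 1/45 / 1/18 = 2/5
P(Z=1 | obs) = 1/30 / 1/18 = 3/5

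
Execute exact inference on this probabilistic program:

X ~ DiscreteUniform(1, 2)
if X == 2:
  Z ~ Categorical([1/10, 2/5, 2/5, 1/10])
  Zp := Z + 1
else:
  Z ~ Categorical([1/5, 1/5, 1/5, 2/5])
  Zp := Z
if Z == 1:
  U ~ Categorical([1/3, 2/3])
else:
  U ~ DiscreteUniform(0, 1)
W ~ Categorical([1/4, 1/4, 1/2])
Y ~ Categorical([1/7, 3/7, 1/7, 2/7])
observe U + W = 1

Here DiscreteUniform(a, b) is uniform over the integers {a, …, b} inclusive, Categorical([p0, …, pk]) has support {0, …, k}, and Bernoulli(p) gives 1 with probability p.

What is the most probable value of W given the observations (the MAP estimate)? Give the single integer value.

argmax_v P(W = v | obs) = 0

Enumerate traces; 64 have nonzero weight after conditioning:
  (X=1, Z=0, U=0, W=1, Y=0) weight 1/560
  (X=1, Z=0, U=0, W=1, Y=1) weight 3/560
  (X=1, Z=0, U=0, W=1, Y=2) weight 1/560
  (X=1, Z=0, U=0, W=1, Y=3) weight 1/280
  (X=1, Z=0, U=1, W=0, Y=0) weight 1/560
  (X=1, Z=0, U=1, W=0, Y=1) weight 3/560
  (X=1, Z=0, U=1, W=0, Y=2) weight 1/560
  (X=1, Z=0, U=1, W=0, Y=3) weight 1/280
  … 56 more
Group by W:
  weight(W=0) = 11/80
  weight(W=1) = 9/80
Total weight = 11/80 + 9/80 = 1/4
P(W=0 | obs) = 11/80 / 1/4 = 11/20
P(W=1 | obs) = 9/80 / 1/4 = 9/20
argmax = 0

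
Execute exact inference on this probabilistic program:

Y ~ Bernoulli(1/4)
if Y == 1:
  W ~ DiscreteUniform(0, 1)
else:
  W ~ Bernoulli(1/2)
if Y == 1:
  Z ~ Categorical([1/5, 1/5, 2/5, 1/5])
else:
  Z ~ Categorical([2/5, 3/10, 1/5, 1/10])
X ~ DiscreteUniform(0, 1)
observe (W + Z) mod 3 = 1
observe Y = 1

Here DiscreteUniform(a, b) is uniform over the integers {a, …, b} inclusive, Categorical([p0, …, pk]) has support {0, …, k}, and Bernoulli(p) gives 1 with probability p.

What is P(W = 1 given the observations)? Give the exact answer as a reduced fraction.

Enumerate traces; 6 have nonzero weight after conditioning:
  (Y=1, W=0, Z=1, X=0) weight 1/80
  (Y=1, W=0, Z=1, X=1) weight 1/80
  (Y=1, W=1, Z=0, X=0) weight 1/80
  (Y=1, W=1, Z=0, X=1) weight 1/80
  (Y=1, W=1, Z=3, X=0) weight 1/80
  (Y=1, W=1, Z=3, X=1) weight 1/80
Group by W:
  weight(W=0) = 1/40
  weight(W=1) = 1/20
Total weight = 1/40 + 1/20 = 3/40
P(W=0 | obs) = 1/40 / 3/40 = 1/3
P(W=1 | obs) = 1/20 / 3/40 = 2/3

P(W = 1 | obs) = 2/3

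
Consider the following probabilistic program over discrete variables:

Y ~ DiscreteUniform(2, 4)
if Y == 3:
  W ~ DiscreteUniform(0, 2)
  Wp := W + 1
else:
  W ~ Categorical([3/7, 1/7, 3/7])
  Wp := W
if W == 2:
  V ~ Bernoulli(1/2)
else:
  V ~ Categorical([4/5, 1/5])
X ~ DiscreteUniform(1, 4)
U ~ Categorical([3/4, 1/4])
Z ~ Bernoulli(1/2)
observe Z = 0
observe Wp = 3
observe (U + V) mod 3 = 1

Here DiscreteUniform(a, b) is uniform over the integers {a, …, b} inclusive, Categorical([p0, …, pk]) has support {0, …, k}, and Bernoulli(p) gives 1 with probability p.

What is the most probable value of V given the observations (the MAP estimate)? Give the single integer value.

Enumerate traces; 8 have nonzero weight after conditioning:
  (Y=3, W=2, V=0, X=1, U=1, Z=0) weight 1/576
  (Y=3, W=2, V=0, X=2, U=1, Z=0) weight 1/576
  (Y=3, W=2, V=0, X=3, U=1, Z=0) weight 1/576
  (Y=3, W=2, V=0, X=4, U=1, Z=0) weight 1/576
  (Y=3, W=2, V=1, X=1, U=0, Z=0) weight 1/192
  (Y=3, W=2, V=1, X=2, U=0, Z=0) weight 1/192
  (Y=3, W=2, V=1, X=3, U=0, Z=0) weight 1/192
  (Y=3, W=2, V=1, X=4, U=0, Z=0) weight 1/192
Group by V:
  weight(V=0) = 1/144
  weight(V=1) = 1/48
Total weight = 1/144 + 1/48 = 1/36
P(V=0 | obs) = 1/144 / 1/36 = 1/4
P(V=1 | obs) = 1/48 / 1/36 = 3/4
argmax = 1

argmax_v P(V = v | obs) = 1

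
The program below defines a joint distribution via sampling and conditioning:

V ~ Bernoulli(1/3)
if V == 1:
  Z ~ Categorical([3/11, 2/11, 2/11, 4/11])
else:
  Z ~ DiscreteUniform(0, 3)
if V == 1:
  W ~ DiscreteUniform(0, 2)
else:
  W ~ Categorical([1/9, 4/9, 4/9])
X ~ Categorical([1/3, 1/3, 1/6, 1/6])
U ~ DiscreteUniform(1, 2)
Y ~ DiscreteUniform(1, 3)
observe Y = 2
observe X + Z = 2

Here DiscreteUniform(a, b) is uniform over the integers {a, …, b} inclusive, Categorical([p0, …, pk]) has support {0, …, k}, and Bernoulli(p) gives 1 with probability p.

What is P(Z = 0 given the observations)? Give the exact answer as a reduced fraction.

P(Z = 0 | obs) = 17/77

Enumerate traces; 36 have nonzero weight after conditioning:
  (V=0, Z=0, W=0, X=2, U=1, Y=2) weight 1/1944
  (V=0, Z=0, W=0, X=2, U=2, Y=2) weight 1/1944
  (V=0, Z=0, W=1, X=2, U=1, Y=2) weight 1/486
  (V=0, Z=0, W=1, X=2, U=2, Y=2) weight 1/486
  (V=0, Z=0, W=2, X=2, U=1, Y=2) weight 1/486
  (V=0, Z=0, W=2, X=2, U=2, Y=2) weight 1/486
  (V=0, Z=1, W=0, X=1, U=1, Y=2) weight 1/972
  (V=0, Z=1, W=0, X=1, U=2, Y=2) weight 1/972
  (V=0, Z=2, W=0, X=0, U=1, Y=2) weight 1/972
  … 27 more
Group by Z:
  weight(Z=0) = 17/1188
  weight(Z=1) = 5/198
  weight(Z=2) = 5/198
Total weight = 17/1188 + 5/198 + 5/198 = 7/108
P(Z=0 | obs) = 17/1188 / 7/108 = 17/77
P(Z=1 | obs) = 5/198 / 7/108 = 30/77
P(Z=2 | obs) = 5/198 / 7/108 = 30/77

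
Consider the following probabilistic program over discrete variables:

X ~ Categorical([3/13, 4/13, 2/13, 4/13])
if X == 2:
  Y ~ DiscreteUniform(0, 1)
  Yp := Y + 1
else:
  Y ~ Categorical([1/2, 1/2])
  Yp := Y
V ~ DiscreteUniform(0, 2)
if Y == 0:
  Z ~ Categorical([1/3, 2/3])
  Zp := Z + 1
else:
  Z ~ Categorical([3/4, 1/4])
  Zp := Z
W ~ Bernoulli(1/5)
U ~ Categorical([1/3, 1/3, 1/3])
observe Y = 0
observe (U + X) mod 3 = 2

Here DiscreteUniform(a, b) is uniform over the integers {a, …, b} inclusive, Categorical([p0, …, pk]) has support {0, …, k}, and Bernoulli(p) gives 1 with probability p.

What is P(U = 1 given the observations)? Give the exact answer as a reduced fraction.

Enumerate traces; 48 have nonzero weight after conditioning:
  (X=0, Y=0, V=0, Z=0, W=0, U=2) weight 2/585
  (X=0, Y=0, V=0, Z=0, W=1, U=2) weight 1/1170
  (X=0, Y=0, V=0, Z=1, W=0, U=2) weight 4/585
  (X=0, Y=0, V=0, Z=1, W=1, U=2) weight 1/585
  (X=0, Y=0, V=1, Z=0, W=0, U=2) weight 2/585
  (X=0, Y=0, V=1, Z=0, W=1, U=2) weight 1/1170
  (X=0, Y=0, V=1, Z=1, W=0, U=2) weight 4/585
  (X=0, Y=0, V=1, Z=1, W=1, U=2) weight 1/585
  (X=1, Y=0, V=0, Z=0, W=0, U=1) weight 8/1755
  (X=2, Y=0, V=0, Z=0, W=0, U=0) weight 4/1755
  … 38 more
Group by U:
  weight(U=0) = 1/39
  weight(U=1) = 2/39
  weight(U=2) = 7/78
Total weight = 1/39 + 2/39 + 7/78 = 1/6
P(U=0 | obs) = 1/39 / 1/6 = 2/13
P(U=1 | obs) = 2/39 / 1/6 = 4/13
P(U=2 | obs) = 7/78 / 1/6 = 7/13

P(U = 1 | obs) = 4/13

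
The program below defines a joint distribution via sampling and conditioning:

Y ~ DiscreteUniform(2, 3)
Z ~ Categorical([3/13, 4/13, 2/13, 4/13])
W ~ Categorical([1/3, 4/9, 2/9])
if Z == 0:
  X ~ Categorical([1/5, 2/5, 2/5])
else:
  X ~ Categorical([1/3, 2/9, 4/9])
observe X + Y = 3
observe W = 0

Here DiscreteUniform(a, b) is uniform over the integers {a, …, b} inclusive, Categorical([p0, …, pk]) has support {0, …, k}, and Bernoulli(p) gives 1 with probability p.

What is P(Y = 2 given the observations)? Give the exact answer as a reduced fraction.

P(Y = 2 | obs) = 154/331

Enumerate traces; 8 have nonzero weight after conditioning:
  (Y=2, Z=0, W=0, X=1) weight 1/65
  (Y=2, Z=1, W=0, X=1) weight 4/351
  (Y=2, Z=2, W=0, X=1) weight 2/351
  (Y=2, Z=3, W=0, X=1) weight 4/351
  (Y=3, Z=0, W=0, X=0) weight 1/130
  (Y=3, Z=1, W=0, X=0) weight 2/117
  (Y=3, Z=2, W=0, X=0) weight 1/117
  (Y=3, Z=3, W=0, X=0) weight 2/117
Group by Y:
  weight(Y=2) = 77/1755
  weight(Y=3) = 59/1170
Total weight = 77/1755 + 59/1170 = 331/3510
P(Y=2 | obs) = 77/1755 / 331/3510 = 154/331
P(Y=3 | obs) = 59/1170 / 331/3510 = 177/331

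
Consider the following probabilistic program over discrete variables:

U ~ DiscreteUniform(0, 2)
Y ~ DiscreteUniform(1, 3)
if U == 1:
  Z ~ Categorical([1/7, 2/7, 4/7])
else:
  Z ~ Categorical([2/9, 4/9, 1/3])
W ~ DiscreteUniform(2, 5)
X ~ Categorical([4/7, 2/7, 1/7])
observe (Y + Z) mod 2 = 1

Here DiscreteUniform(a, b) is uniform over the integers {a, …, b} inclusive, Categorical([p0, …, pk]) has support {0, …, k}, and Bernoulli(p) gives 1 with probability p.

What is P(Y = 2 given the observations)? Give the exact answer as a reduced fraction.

P(Y = 2 | obs) = 37/152

Enumerate traces; 180 have nonzero weight after conditioning:
  (U=0, Y=1, Z=0, W=2, X=0) weight 2/567
  (U=0, Y=1, Z=0, W=2, X=1) weight 1/567
  (U=0, Y=1, Z=0, W=2, X=2) weight 1/1134
  (U=0, Y=1, Z=0, W=3, X=0) weight 2/567
  (U=0, Y=1, Z=0, W=3, X=1) weight 1/567
  (U=0, Y=1, Z=0, W=3, X=2) weight 1/1134
  (U=0, Y=1, Z=0, W=4, X=0) weight 2/567
  (U=0, Y=1, Z=0, W=4, X=1) weight 1/567
  (U=0, Y=2, Z=1, W=2, X=0) weight 4/567
  (U=0, Y=3, Z=0, W=2, X=0) weight 2/567
  … 170 more
Group by Y:
  weight(Y=1) = 115/567
  weight(Y=2) = 74/567
  weight(Y=3) = 115/567
Total weight = 115/567 + 74/567 + 115/567 = 304/567
P(Y=1 | obs) = 115/567 / 304/567 = 115/304
P(Y=2 | obs) = 74/567 / 304/567 = 37/152
P(Y=3 | obs) = 115/567 / 304/567 = 115/304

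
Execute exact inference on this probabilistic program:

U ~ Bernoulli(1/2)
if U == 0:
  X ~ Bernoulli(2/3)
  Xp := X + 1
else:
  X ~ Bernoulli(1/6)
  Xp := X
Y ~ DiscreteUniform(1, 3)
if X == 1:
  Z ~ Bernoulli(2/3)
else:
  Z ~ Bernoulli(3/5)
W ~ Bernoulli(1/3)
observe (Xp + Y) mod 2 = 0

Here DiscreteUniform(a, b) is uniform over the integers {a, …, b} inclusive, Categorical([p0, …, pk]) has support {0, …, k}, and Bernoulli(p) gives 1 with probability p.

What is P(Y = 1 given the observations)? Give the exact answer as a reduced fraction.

P(Y = 1 | obs) = 1/5

Enumerate traces; 24 have nonzero weight after conditioning:
  (U=0, X=0, Y=1, Z=0, W=0) weight 2/135
  (U=0, X=0, Y=1, Z=0, W=1) weight 1/135
  (U=0, X=0, Y=1, Z=1, W=0) weight 1/45
  (U=0, X=0, Y=1, Z=1, W=1) weight 1/90
  (U=0, X=0, Y=3, Z=0, W=0) weight 2/135
  (U=0, X=0, Y=3, Z=0, W=1) weight 1/135
  (U=0, X=0, Y=3, Z=1, W=0) weight 1/45
  (U=0, X=0, Y=3, Z=1, W=1) weight 1/90
  (U=0, X=1, Y=2, Z=0, W=0) weight 2/81
  … 15 more
Group by Y:
  weight(Y=1) = 1/12
  weight(Y=2) = 1/4
  weight(Y=3) = 1/12
Total weight = 1/12 + 1/4 + 1/12 = 5/12
P(Y=1 | obs) = 1/12 / 5/12 = 1/5
P(Y=2 | obs) = 1/4 / 5/12 = 3/5
P(Y=3 | obs) = 1/12 / 5/12 = 1/5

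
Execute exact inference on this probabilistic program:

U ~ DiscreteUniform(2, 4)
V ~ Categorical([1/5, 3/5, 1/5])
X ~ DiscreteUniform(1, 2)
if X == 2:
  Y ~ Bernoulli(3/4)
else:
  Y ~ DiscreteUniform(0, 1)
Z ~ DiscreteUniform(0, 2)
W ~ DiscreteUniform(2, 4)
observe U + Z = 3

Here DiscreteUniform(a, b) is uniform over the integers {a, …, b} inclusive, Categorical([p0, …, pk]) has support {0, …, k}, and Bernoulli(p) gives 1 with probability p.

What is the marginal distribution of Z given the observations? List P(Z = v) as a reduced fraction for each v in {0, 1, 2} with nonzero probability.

P(Z=0) = 1/2, P(Z=1) = 1/2

Enumerate traces; 72 have nonzero weight after conditioning:
  (U=2, V=0, X=1, Y=0, Z=1, W=2) weight 1/540
  (U=2, V=0, X=1, Y=0, Z=1, W=3) weight 1/540
  (U=2, V=0, X=1, Y=0, Z=1, W=4) weight 1/540
  (U=2, V=0, X=1, Y=1, Z=1, W=2) weight 1/540
  (U=2, V=0, X=1, Y=1, Z=1, W=3) weight 1/540
  (U=2, V=0, X=1, Y=1, Z=1, W=4) weight 1/540
  (U=2, V=0, X=2, Y=0, Z=1, W=2) weight 1/1080
  (U=2, V=0, X=2, Y=0, Z=1, W=3) weight 1/1080
  (U=3, V=0, X=1, Y=0, Z=0, W=2) weight 1/540
  … 63 more
Group by Z:
  weight(Z=0) = 1/9
  weight(Z=1) = 1/9
Total weight = 1/9 + 1/9 = 2/9
P(Z=0 | obs) = 1/9 / 2/9 = 1/2
P(Z=1 | obs) = 1/9 / 2/9 = 1/2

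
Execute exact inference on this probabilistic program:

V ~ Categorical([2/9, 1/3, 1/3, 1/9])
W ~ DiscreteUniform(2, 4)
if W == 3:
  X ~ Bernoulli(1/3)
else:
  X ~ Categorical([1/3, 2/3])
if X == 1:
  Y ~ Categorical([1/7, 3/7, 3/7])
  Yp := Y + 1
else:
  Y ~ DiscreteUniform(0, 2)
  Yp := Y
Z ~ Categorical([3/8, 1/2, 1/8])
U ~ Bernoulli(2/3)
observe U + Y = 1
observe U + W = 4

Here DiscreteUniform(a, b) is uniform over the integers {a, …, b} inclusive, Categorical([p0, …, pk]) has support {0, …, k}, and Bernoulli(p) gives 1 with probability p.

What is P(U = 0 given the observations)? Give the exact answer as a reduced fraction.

Enumerate traces; 48 have nonzero weight after conditioning:
  (V=0, W=3, X=0, Y=0, Z=0, U=1) weight 1/243
  (V=0, W=3, X=0, Y=0, Z=1, U=1) weight 4/729
  (V=0, W=3, X=0, Y=0, Z=2, U=1) weight 1/729
  (V=0, W=3, X=1, Y=0, Z=0, U=1) weight 1/1134
  (V=0, W=3, X=1, Y=0, Z=1, U=1) weight 2/1701
  (V=0, W=3, X=1, Y=0, Z=2, U=1) weight 1/3402
  (V=0, W=4, X=0, Y=1, Z=0, U=0) weight 1/972
  (V=0, W=4, X=0, Y=1, Z=1, U=0) weight 1/729
  … 40 more
Group by U:
  weight(U=0) = 25/567
  weight(U=1) = 34/567
Total weight = 25/567 + 34/567 = 59/567
P(U=0 | obs) = 25/567 / 59/567 = 25/59
P(U=1 | obs) = 34/567 / 59/567 = 34/59

P(U = 0 | obs) = 25/59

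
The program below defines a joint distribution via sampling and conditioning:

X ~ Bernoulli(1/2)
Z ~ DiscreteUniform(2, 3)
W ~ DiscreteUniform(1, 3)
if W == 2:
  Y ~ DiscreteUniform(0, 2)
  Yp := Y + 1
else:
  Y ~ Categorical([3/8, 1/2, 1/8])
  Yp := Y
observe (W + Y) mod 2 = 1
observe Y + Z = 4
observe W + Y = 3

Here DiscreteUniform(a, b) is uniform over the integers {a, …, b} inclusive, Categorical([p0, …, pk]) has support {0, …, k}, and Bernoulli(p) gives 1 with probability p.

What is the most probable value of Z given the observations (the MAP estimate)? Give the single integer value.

Enumerate traces; 4 have nonzero weight after conditioning:
  (X=0, Z=2, W=1, Y=2) weight 1/96
  (X=0, Z=3, W=2, Y=1) weight 1/36
  (X=1, Z=2, W=1, Y=2) weight 1/96
  (X=1, Z=3, W=2, Y=1) weight 1/36
Group by Z:
  weight(Z=2) = 1/48
  weight(Z=3) = 1/18
Total weight = 1/48 + 1/18 = 11/144
P(Z=2 | obs) = 1/48 / 11/144 = 3/11
P(Z=3 | obs) = 1/18 / 11/144 = 8/11
argmax = 3

argmax_v P(Z = v | obs) = 3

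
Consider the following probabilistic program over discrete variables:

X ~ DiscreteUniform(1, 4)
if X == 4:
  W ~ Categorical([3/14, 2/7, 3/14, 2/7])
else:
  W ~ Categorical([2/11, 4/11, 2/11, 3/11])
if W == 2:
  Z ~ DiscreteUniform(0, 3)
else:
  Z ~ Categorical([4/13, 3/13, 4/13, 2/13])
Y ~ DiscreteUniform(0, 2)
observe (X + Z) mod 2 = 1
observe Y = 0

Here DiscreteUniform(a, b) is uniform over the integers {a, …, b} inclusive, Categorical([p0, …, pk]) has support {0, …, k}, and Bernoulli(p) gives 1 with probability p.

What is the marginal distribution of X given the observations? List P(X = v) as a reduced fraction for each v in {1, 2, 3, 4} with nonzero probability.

Enumerate traces; 32 have nonzero weight after conditioning:
  (X=1, W=0, Z=0, Y=0) weight 2/429
  (X=1, W=0, Z=2, Y=0) weight 2/429
  (X=1, W=1, Z=0, Y=0) weight 4/429
  (X=1, W=1, Z=2, Y=0) weight 4/429
  (X=1, W=2, Z=0, Y=0) weight 1/264
  (X=1, W=2, Z=2, Y=0) weight 1/264
  (X=1, W=3, Z=0, Y=0) weight 1/143
  (X=1, W=3, Z=2, Y=0) weight 1/143
  (X=2, W=0, Z=1, Y=0) weight 1/286
  (X=3, W=0, Z=0, Y=0) weight 2/429
  … 22 more
Group by X:
  weight(X=1) = 85/1716
  weight(X=2) = 29/858
  weight(X=3) = 85/1716
  weight(X=4) = 149/4368
Total weight = 85/1716 + 29/858 + 85/1716 + 149/4368 = 8023/48048
P(X=1 | obs) = 85/1716 / 8023/48048 = 2380/8023
P(X=2 | obs) = 29/858 / 8023/48048 = 1624/8023
P(X=3 | obs) = 85/1716 / 8023/48048 = 2380/8023
P(X=4 | obs) = 149/4368 / 8023/48048 = 1639/8023

P(X=1) = 2380/8023, P(X=2) = 1624/8023, P(X=3) = 2380/8023, P(X=4) = 1639/8023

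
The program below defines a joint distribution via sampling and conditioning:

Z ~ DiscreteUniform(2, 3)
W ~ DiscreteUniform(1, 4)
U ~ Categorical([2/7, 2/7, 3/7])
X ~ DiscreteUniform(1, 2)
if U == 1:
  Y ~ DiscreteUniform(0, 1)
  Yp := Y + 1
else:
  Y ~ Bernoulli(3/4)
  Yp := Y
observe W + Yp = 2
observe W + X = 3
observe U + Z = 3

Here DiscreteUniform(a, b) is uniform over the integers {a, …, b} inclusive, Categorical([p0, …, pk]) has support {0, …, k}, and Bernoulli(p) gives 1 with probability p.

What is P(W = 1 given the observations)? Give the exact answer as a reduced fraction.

P(W = 1 | obs) = 5/6

Enumerate traces; 3 have nonzero weight after conditioning:
  (Z=2, W=1, U=1, X=2, Y=0) weight 1/112
  (Z=3, W=1, U=0, X=2, Y=1) weight 3/224
  (Z=3, W=2, U=0, X=1, Y=0) weight 1/224
Group by W:
  weight(W=1) = 5/224
  weight(W=2) = 1/224
Total weight = 5/224 + 1/224 = 3/112
P(W=1 | obs) = 5/224 / 3/112 = 5/6
P(W=2 | obs) = 1/224 / 3/112 = 1/6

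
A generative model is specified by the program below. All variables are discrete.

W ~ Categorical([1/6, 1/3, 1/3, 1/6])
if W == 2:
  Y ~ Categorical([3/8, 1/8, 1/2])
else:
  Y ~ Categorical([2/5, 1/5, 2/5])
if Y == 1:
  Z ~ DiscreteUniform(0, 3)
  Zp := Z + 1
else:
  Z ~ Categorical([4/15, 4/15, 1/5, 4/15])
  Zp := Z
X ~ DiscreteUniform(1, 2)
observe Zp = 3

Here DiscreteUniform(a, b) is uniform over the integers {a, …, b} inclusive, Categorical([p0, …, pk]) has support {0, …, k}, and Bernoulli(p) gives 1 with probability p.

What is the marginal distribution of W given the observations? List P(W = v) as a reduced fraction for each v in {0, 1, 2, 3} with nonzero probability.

Enumerate traces; 24 have nonzero weight after conditioning:
  (W=0, Y=0, Z=3, X=1) weight 2/225
  (W=0, Y=0, Z=3, X=2) weight 2/225
  (W=0, Y=1, Z=2, X=1) weight 1/240
  (W=0, Y=1, Z=2, X=2) weight 1/240
  (W=0, Y=2, Z=3, X=1) weight 2/225
  (W=0, Y=2, Z=3, X=2) weight 2/225
  (W=1, Y=0, Z=3, X=1) weight 4/225
  (W=1, Y=0, Z=3, X=2) weight 4/225
  (W=2, Y=0, Z=3, X=1) weight 1/60
  (W=3, Y=0, Z=3, X=1) weight 2/225
  … 14 more
Group by W:
  weight(W=0) = 79/1800
  weight(W=1) = 79/900
  weight(W=2) = 127/1440
  weight(W=3) = 79/1800
Total weight = 79/1800 + 79/900 + 127/1440 + 79/1800 = 211/800
P(W=0 | obs) = 79/1800 / 211/800 = 316/1899
P(W=1 | obs) = 79/900 / 211/800 = 632/1899
P(W=2 | obs) = 127/1440 / 211/800 = 635/1899
P(W=3 | obs) = 79/1800 / 211/800 = 316/1899

P(W=0) = 316/1899, P(W=1) = 632/1899, P(W=2) = 635/1899, P(W=3) = 316/1899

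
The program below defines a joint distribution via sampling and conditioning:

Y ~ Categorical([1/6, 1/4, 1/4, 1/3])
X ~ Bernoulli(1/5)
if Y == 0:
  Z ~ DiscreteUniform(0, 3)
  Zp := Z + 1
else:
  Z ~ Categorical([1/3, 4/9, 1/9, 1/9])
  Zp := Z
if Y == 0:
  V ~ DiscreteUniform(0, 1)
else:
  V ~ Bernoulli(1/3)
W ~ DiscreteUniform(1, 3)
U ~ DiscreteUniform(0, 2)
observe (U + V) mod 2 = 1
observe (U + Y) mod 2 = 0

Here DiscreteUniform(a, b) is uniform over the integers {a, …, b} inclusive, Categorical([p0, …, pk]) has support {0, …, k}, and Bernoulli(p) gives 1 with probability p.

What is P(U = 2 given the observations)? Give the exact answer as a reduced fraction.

P(U = 2 | obs) = 3/13

Enumerate traces; 144 have nonzero weight after conditioning:
  (Y=0, X=0, Z=0, V=1, W=1, U=0) weight 1/540
  (Y=0, X=0, Z=0, V=1, W=1, U=2) weight 1/540
  (Y=0, X=0, Z=0, V=1, W=2, U=0) weight 1/540
  (Y=0, X=0, Z=0, V=1, W=2, U=2) weight 1/540
  (Y=0, X=0, Z=0, V=1, W=3, U=0) weight 1/540
  (Y=0, X=0, Z=0, V=1, W=3, U=2) weight 1/540
  (Y=0, X=0, Z=1, V=1, W=1, U=0) weight 1/540
  (Y=0, X=0, Z=1, V=1, W=1, U=2) weight 1/540
  (Y=1, X=0, Z=0, V=0, W=1, U=1) weight 2/405
  … 135 more
Group by U:
  weight(U=0) = 1/18
  weight(U=1) = 7/54
  weight(U=2) = 1/18
Total weight = 1/18 + 7/54 + 1/18 = 13/54
P(U=0 | obs) = 1/18 / 13/54 = 3/13
P(U=1 | obs) = 7/54 / 13/54 = 7/13
P(U=2 | obs) = 1/18 / 13/54 = 3/13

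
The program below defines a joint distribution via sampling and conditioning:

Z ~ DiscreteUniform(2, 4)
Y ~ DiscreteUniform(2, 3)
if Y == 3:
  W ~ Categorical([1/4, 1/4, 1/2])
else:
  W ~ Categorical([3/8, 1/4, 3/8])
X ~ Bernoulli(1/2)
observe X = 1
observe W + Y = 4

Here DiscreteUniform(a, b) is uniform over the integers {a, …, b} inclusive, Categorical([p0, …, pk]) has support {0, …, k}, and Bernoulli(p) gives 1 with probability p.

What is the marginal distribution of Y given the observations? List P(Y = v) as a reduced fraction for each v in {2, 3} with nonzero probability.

P(Y=2) = 3/5, P(Y=3) = 2/5

Enumerate traces; 6 have nonzero weight after conditioning:
  (Z=2, Y=2, W=2, X=1) weight 1/32
  (Z=2, Y=3, W=1, X=1) weight 1/48
  (Z=3, Y=2, W=2, X=1) weight 1/32
  (Z=3, Y=3, W=1, X=1) weight 1/48
  (Z=4, Y=2, W=2, X=1) weight 1/32
  (Z=4, Y=3, W=1, X=1) weight 1/48
Group by Y:
  weight(Y=2) = 3/32
  weight(Y=3) = 1/16
Total weight = 3/32 + 1/16 = 5/32
P(Y=2 | obs) = 3/32 / 5/32 = 3/5
P(Y=3 | obs) = 1/16 / 5/32 = 2/5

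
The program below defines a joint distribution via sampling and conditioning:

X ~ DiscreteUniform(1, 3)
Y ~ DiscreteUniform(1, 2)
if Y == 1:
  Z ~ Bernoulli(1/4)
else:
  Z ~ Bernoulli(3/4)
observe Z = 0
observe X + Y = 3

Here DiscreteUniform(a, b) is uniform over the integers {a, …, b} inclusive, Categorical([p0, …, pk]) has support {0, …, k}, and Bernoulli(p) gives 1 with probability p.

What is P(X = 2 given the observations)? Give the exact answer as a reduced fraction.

P(X = 2 | obs) = 3/4

Enumerate traces; 2 have nonzero weight after conditioning:
  (X=1, Y=2, Z=0) weight 1/24
  (X=2, Y=1, Z=0) weight 1/8
Group by X:
  weight(X=1) = 1/24
  weight(X=2) = 1/8
Total weight = 1/24 + 1/8 = 1/6
P(X=1 | obs) = 1/24 / 1/6 = 1/4
P(X=2 | obs) = 1/8 / 1/6 = 3/4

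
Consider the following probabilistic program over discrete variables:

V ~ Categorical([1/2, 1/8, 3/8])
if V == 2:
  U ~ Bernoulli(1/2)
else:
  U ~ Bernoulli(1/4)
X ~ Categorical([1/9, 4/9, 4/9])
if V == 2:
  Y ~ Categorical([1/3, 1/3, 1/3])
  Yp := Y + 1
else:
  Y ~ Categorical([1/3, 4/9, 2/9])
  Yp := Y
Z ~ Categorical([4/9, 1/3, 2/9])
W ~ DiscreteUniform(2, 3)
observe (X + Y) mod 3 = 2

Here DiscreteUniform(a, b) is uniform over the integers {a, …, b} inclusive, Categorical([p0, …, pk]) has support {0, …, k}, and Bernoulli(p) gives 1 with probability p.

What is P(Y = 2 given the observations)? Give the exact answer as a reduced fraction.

P(Y = 2 | obs) = 19/231

Enumerate traces; 108 have nonzero weight after conditioning:
  (V=0, U=0, X=0, Y=2, Z=0, W=2) weight 1/486
  (V=0, U=0, X=0, Y=2, Z=0, W=3) weight 1/486
  (V=0, U=0, X=0, Y=2, Z=1, W=2) weight 1/648
  (V=0, U=0, X=0, Y=2, Z=1, W=3) weight 1/648
  (V=0, U=0, X=0, Y=2, Z=2, W=2) weight 1/972
  (V=0, U=0, X=0, Y=2, Z=2, W=3) weight 1/972
  (V=0, U=0, X=1, Y=1, Z=0, W=2) weight 4/243
  (V=0, U=0, X=1, Y=1, Z=0, W=3) weight 4/243
  (V=0, U=0, X=2, Y=0, Z=0, W=2) weight 1/81
  … 99 more
Group by Y:
  weight(Y=0) = 4/27
  weight(Y=1) = 29/162
  weight(Y=2) = 19/648
Total weight = 4/27 + 29/162 + 19/648 = 77/216
P(Y=0 | obs) = 4/27 / 77/216 = 32/77
P(Y=1 | obs) = 29/162 / 77/216 = 116/231
P(Y=2 | obs) = 19/648 / 77/216 = 19/231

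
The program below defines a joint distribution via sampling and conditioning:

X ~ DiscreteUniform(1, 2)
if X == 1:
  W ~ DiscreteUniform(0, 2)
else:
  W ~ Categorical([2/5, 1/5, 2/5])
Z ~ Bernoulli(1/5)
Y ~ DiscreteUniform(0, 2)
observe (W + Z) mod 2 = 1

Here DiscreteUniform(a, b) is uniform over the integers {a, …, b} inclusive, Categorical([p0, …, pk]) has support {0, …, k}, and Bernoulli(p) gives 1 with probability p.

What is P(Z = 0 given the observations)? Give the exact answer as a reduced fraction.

Enumerate traces; 18 have nonzero weight after conditioning:
  (X=1, W=0, Z=1, Y=0) weight 1/90
  (X=1, W=0, Z=1, Y=1) weight 1/90
  (X=1, W=0, Z=1, Y=2) weight 1/90
  (X=1, W=1, Z=0, Y=0) weight 2/45
  (X=1, W=1, Z=0, Y=1) weight 2/45
  (X=1, W=1, Z=0, Y=2) weight 2/45
  (X=1, W=2, Z=1, Y=0) weight 1/90
  (X=1, W=2, Z=1, Y=1) weight 1/90
  … 10 more
Group by Z:
  weight(Z=0) = 16/75
  weight(Z=1) = 11/75
Total weight = 16/75 + 11/75 = 9/25
P(Z=0 | obs) = 16/75 / 9/25 = 16/27
P(Z=1 | obs) = 11/75 / 9/25 = 11/27

P(Z = 0 | obs) = 16/27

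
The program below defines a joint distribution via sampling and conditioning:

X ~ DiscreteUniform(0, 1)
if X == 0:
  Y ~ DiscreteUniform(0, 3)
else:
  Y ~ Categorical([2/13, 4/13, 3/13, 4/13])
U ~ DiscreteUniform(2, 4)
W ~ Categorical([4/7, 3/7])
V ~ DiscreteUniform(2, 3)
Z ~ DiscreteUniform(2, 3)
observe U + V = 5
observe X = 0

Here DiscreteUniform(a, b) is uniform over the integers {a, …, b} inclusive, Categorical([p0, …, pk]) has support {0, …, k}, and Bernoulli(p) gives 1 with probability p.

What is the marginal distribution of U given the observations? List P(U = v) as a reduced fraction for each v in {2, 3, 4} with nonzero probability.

P(U=2) = 1/2, P(U=3) = 1/2

Enumerate traces; 32 have nonzero weight after conditioning:
  (X=0, Y=0, U=2, W=0, V=3, Z=2) weight 1/168
  (X=0, Y=0, U=2, W=0, V=3, Z=3) weight 1/168
  (X=0, Y=0, U=2, W=1, V=3, Z=2) weight 1/224
  (X=0, Y=0, U=2, W=1, V=3, Z=3) weight 1/224
  (X=0, Y=0, U=3, W=0, V=2, Z=2) weight 1/168
  (X=0, Y=0, U=3, W=0, V=2, Z=3) weight 1/168
  (X=0, Y=0, U=3, W=1, V=2, Z=2) weight 1/224
  (X=0, Y=0, U=3, W=1, V=2, Z=3) weight 1/224
  … 24 more
Group by U:
  weight(U=2) = 1/12
  weight(U=3) = 1/12
Total weight = 1/12 + 1/12 = 1/6
P(U=2 | obs) = 1/12 / 1/6 = 1/2
P(U=3 | obs) = 1/12 / 1/6 = 1/2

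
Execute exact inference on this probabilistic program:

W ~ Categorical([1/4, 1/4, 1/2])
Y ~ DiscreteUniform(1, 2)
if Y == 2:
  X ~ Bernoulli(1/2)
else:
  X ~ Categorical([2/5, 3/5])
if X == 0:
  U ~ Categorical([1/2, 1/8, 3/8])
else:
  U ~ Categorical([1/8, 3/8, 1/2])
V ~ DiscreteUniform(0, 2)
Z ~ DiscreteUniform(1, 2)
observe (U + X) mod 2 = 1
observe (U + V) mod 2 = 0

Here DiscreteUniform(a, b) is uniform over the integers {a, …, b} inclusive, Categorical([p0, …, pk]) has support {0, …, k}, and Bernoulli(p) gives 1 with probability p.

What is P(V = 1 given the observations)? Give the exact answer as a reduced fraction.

P(V = 1 | obs) = 9/119

Enumerate traces; 60 have nonzero weight after conditioning:
  (W=0, Y=1, X=0, U=1, V=1, Z=1) weight 1/960
  (W=0, Y=1, X=0, U=1, V=1, Z=2) weight 1/960
  (W=0, Y=1, X=1, U=0, V=0, Z=1) weight 1/640
  (W=0, Y=1, X=1, U=0, V=0, Z=2) weight 1/640
  (W=0, Y=1, X=1, U=0, V=2, Z=1) weight 1/640
  (W=0, Y=1, X=1, U=0, V=2, Z=2) weight 1/640
  (W=0, Y=1, X=1, U=2, V=0, Z=1) weight 1/160
  (W=0, Y=1, X=1, U=2, V=0, Z=2) weight 1/160
  … 52 more
Group by V:
  weight(V=0) = 11/96
  weight(V=1) = 3/160
  weight(V=2) = 11/96
Total weight = 11/96 + 3/160 + 11/96 = 119/480
P(V=0 | obs) = 11/96 / 119/480 = 55/119
P(V=1 | obs) = 3/160 / 119/480 = 9/119
P(V=2 | obs) = 11/96 / 119/480 = 55/119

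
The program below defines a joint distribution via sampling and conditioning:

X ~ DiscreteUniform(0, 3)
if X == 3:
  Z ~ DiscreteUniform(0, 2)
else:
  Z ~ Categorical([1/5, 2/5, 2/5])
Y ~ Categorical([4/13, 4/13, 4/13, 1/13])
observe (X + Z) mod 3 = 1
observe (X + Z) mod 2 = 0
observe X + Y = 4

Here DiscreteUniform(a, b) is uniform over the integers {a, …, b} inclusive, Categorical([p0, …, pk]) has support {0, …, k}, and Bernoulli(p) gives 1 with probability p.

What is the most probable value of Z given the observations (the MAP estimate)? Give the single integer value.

argmax_v P(Z = v | obs) = 2

Enumerate traces; 2 have nonzero weight after conditioning:
  (X=2, Z=2, Y=2) weight 2/65
  (X=3, Z=1, Y=1) weight 1/39
Group by Z:
  weight(Z=1) = 1/39
  weight(Z=2) = 2/65
Total weight = 1/39 + 2/65 = 11/195
P(Z=1 | obs) = 1/39 / 11/195 = 5/11
P(Z=2 | obs) = 2/65 / 11/195 = 6/11
argmax = 2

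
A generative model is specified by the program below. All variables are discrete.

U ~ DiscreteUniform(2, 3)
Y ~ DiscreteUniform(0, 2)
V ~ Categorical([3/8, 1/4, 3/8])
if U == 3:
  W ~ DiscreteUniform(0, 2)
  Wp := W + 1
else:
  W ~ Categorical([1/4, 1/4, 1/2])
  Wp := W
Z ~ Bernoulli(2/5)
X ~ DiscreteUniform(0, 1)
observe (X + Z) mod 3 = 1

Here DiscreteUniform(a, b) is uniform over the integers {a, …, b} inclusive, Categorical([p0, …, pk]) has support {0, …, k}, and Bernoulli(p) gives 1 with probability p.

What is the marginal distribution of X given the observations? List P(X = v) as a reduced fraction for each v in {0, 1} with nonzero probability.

Enumerate traces; 108 have nonzero weight after conditioning:
  (U=2, Y=0, V=0, W=0, Z=0, X=1) weight 3/640
  (U=2, Y=0, V=0, W=0, Z=1, X=0) weight 1/320
  (U=2, Y=0, V=0, W=1, Z=0, X=1) weight 3/640
  (U=2, Y=0, V=0, W=1, Z=1, X=0) weight 1/320
  (U=2, Y=0, V=0, W=2, Z=0, X=1) weight 3/320
  (U=2, Y=0, V=0, W=2, Z=1, X=0) weight 1/160
  (U=2, Y=0, V=1, W=0, Z=0, X=1) weight 1/320
  (U=2, Y=0, V=1, W=0, Z=1, X=0) weight 1/480
  … 100 more
Group by X:
  weight(X=0) = 1/5
  weight(X=1) = 3/10
Total weight = 1/5 + 3/10 = 1/2
P(X=0 | obs) = 1/5 / 1/2 = 2/5
P(X=1 | obs) = 3/10 / 1/2 = 3/5

P(X=0) = 2/5, P(X=1) = 3/5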